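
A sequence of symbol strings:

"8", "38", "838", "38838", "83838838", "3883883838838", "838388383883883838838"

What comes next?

3883883838838838388383883883838838

This is a Fibonacci-style word recurrence s(k) = s(k−2)·s(k−1): e.g. 8·38 = 838.
Continuing: 3883883838838 · 838388383883883838838 gives term 8.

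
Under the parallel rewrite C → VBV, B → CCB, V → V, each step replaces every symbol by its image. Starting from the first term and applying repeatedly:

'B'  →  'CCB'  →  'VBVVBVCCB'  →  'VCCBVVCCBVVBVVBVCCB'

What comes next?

Applying the rule to each of the 19 symbols of VCCBVVCCBVVBVVBVCCB gives the pieces V VBV VBV CCB V V VBV VBV CCB V V CCB V V CCB V VBV VBV CCB, which concatenate to the answer.

VVBVVBVCCBVVVBVVBVCCBVVCCBVVCCBVVBVVBVCCB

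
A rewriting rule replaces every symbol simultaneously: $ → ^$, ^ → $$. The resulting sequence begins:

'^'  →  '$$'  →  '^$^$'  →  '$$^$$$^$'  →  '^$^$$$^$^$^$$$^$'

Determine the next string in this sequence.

$$^$$$^$^$^$$$^$$$^$$$^$^$^$$$^$

Applying the rule to each of the 16 symbols of ^$^$$$^$^$^$$$^$ gives the pieces $$ ^$ $$ ^$ ^$ ^$ $$ ^$ $$ ^$ $$ ^$ ^$ ^$ $$ ^$, which concatenate to the answer.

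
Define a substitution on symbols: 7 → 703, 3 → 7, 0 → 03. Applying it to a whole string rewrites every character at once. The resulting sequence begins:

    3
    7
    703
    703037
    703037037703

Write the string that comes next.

703037037703037703703037

Expanding 703037037703: 7→703, 0→03, 3→7, 0→03, 3→7, 7→703, 0→03, 3→7, 7→703, 7→703, 0→03, 3→7. Concatenated: 703 03 7 03 7 703 03 7 703 703 03 7.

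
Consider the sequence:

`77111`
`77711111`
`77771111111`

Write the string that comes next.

77777111111111

The n-th term is n+1 7's then 2n+1 1's (n = 1, 2, …).
At n = 4 the blocks have lengths 5, 9.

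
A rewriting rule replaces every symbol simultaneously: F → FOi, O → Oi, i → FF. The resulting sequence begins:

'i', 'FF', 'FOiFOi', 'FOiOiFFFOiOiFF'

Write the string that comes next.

FOiOiFFOiFFFOiFOiFOiOiFFOiFFFOiFOi

Replace each of the 14 characters of FOiOiFFFOiOiFF in place — FOi Oi FF Oi FF FOi FOi FOi Oi FF Oi FF FOi FOi — and concatenate.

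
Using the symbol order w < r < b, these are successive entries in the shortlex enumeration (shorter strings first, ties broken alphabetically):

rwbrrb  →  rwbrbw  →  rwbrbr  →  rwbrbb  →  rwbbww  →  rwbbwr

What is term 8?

rwbbrw

Stepping forward 2 times from rwbbwr: rwbbwr → rwbbwb, then the target.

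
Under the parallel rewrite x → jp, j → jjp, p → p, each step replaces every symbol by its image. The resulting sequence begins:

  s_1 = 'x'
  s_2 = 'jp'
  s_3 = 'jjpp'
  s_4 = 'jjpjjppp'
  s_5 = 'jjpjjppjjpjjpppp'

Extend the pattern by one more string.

Replace each of the 16 characters of jjpjjppjjpjjpppp in place — jjp jjp p jjp jjp p p jjp jjp p jjp jjp p p p p — and concatenate.

jjpjjppjjpjjpppjjpjjppjjpjjppppp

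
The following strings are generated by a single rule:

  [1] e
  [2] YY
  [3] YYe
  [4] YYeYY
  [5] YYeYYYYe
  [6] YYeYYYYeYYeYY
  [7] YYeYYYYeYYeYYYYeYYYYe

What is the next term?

From term 3 onward, concatenate the last term with the second-to-last: YY·e = YYe, YYe·YY = YYeYY, …
Continuing: YYeYYYYeYYeYYYYeYYYYe · YYeYYYYeYYeYY gives term 8.

YYeYYYYeYYeYYYYeYYYYeYYeYYYYeYYeYY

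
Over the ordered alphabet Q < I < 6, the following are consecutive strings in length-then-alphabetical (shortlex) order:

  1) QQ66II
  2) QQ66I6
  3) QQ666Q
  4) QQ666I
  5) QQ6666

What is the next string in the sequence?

Find the rightmost character of QQ6666 below 6, bump it to the next letter, and reset everything to its right to Q.

QIQQQQ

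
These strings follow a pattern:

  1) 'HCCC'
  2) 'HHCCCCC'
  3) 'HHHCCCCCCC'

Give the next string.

Each string has the form H^{n-1} C^{2n-1}, where the shown terms are n = 2, 3, 4.
For the next term, n = 5, so the run lengths are 4, 9.

HHHHCCCCCCCCC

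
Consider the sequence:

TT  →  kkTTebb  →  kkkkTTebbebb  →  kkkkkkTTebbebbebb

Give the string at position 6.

Each term wraps the previous one in kk on the left and ebb on the right.
From kkkkkkTTebbebbebb, 2 further steps: kkkkkkTTebbebbebb → kkkkkkkkTTebbebbebbebb → (answer).

kkkkkkkkkkTTebbebbebbebbebb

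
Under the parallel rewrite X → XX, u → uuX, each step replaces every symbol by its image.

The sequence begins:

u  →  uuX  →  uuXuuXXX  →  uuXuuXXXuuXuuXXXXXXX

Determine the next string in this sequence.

φ(uuXuuXXXuuXuuXXXXXXX) expands symbol-by-symbol to uuX uuX XX uuX uuX XX XX XX uuX uuX XX uuX uuX XX XX XX XX XX XX XX; joining the 20 pieces gives the next term.

uuXuuXXXuuXuuXXXXXXXuuXuuXXXuuXuuXXXXXXXXXXXXXXX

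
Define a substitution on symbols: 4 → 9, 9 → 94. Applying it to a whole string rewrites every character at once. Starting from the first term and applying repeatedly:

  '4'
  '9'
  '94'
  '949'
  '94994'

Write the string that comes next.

94994949

Expanding 94994: 9→94, 4→9, 9→94, 9→94, 4→9. Concatenated: 94 9 94 94 9.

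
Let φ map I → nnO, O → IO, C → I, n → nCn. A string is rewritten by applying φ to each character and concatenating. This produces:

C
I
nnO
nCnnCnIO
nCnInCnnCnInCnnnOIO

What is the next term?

Applying the rule to each of the 19 symbols of nCnInCnnCnInCnnnOIO gives the pieces nCn I nCn nnO nCn I nCn nCn I nCn nnO nCn I nCn nCn nCn IO nnO IO, which concatenate to the answer.

nCnInCnnnOnCnInCnnCnInCnnnOnCnInCnnCnnCnIOnnOIO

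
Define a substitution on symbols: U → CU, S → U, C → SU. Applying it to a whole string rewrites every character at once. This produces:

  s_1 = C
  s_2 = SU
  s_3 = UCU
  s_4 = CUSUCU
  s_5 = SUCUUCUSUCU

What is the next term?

Expanding SUCUUCUSUCU: S→U, U→CU, C→SU, U→CU, U→CU, C→SU, U→CU, S→U, U→CU, C→SU, U→CU. Concatenated: U CU SU CU CU SU CU U CU SU CU.

UCUSUCUCUSUCUUCUSUCU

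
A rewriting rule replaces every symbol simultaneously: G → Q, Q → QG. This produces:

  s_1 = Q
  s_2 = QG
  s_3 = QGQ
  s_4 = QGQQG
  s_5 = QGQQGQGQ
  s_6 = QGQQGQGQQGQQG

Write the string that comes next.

Replace each of the 13 characters of QGQQGQGQQGQQG in place — QG Q QG QG Q QG Q QG QG Q QG QG Q — and concatenate.

QGQQGQGQQGQQGQGQQGQGQ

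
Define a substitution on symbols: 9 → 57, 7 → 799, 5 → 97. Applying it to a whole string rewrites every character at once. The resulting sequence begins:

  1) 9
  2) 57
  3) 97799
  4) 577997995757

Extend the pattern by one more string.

97799799575779957579779997799

Apply φ to 577997995757 symbol by symbol: 5→97, 7→799, 7→799, 9→57, 9→57, 7→799, 9→57, 9→57, 5→97, 7→799, 5→97, 7→799; joined: 97 799 799 57 57 799 57 57 97 799 97 799.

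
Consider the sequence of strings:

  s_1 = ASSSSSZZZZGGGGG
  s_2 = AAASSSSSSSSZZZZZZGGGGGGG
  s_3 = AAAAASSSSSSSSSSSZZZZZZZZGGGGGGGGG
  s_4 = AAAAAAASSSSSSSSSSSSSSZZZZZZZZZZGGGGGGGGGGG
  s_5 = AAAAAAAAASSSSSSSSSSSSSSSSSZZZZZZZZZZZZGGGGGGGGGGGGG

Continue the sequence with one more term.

AAAAAAAAAAASSSSSSSSSSSSSSSSSSSSZZZZZZZZZZZZZZGGGGGGGGGGGGGGG

Term n consists of 2n-1 A's, followed by 3n+2 S's, followed by 2n+2 Z's, followed by 2n+3 G's (n = 1, 2, …).
Setting n = 6 gives 11, 20, 14, 15 characters in each block.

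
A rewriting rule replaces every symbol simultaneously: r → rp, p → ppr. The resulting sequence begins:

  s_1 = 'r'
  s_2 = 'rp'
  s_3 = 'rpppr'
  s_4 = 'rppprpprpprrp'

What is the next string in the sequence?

Replace each of the 13 characters of rppprpprpprrp in place — rp ppr ppr ppr rp ppr ppr rp ppr ppr rp rp ppr — and concatenate.

rppprpprpprrppprpprrppprpprrprpppr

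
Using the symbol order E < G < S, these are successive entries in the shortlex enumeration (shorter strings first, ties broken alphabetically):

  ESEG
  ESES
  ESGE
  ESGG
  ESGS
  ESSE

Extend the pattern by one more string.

Find the rightmost character of ESSE below S, bump it to the next letter, and reset everything to its right to E.

ESSG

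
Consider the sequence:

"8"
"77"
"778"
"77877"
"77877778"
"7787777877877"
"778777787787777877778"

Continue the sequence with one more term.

7787777877877778777787787777877877

From term 3 onward, concatenate the last term with the second-to-last: 77·8 = 778, 778·77 = 77877, …
The next term joins 778777787787777877778 and 7787777877877.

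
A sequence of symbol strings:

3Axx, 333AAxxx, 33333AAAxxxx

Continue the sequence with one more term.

3333333AAAAxxxxx

Reading off run lengths: 3 runs 1, 3, 5; A runs 1, 2, 3; x runs 2, 3, 4 — each is linear in n (n = 1, 2, …).
At n = 4 the blocks have lengths 7, 4, 5.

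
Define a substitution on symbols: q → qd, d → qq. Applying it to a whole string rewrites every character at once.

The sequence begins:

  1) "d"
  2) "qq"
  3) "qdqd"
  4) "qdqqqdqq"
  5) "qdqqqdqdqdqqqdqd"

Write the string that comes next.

qdqqqdqdqdqqqdqqqdqqqdqdqdqqqdqq

Applying the rule to each of the 16 symbols of qdqqqdqdqdqqqdqd gives the pieces qd qq qd qd qd qq qd qq qd qq qd qd qd qq qd qq, which concatenate to the answer.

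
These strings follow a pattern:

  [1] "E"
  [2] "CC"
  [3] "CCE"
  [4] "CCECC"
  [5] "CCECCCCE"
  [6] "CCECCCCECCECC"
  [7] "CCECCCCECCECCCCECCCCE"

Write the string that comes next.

This is a Fibonacci-style word recurrence s(k) = s(k−1)·s(k−2): e.g. CC·E = CCE.
The next term joins CCECCCCECCECCCCECCCCE and CCECCCCECCECC.

CCECCCCECCECCCCECCCCECCECCCCECCECC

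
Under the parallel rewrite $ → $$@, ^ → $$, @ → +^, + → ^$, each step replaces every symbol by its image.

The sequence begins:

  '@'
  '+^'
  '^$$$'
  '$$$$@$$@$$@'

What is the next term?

$$@$$@$$@$$@+^$$@$$@+^$$@$$@+^

Expanding $$$$@$$@$$@: $→$$@, $→$$@, $→$$@, $→$$@, @→+^, $→$$@, $→$$@, @→+^, $→$$@, $→$$@, @→+^. Concatenated: $$@ $$@ $$@ $$@ +^ $$@ $$@ +^ $$@ $$@ +^.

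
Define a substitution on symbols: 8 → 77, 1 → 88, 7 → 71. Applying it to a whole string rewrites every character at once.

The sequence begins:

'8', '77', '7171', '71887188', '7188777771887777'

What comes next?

71887777717171717188777771717171

Applying the rule to each of the 16 symbols of 7188777771887777 gives the pieces 71 88 77 77 71 71 71 71 71 88 77 77 71 71 71 71, which concatenate to the answer.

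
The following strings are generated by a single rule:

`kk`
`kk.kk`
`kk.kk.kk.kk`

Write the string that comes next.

s(k+1) = s(k)·.·s(k) — each term doubles the last with '.' between the halves.
Doubling kk.kk.kk.kk with '.' between the halves:

kk.kk.kk.kk.kk.kk.kk.kk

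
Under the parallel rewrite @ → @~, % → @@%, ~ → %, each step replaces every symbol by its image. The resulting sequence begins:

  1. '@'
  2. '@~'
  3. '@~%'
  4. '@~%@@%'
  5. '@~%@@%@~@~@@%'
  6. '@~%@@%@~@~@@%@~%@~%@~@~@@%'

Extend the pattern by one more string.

@~%@@%@~@~@@%@~%@~%@~@~@@%@~%@@%@~%@@%@~%@~%@~@~@@%

Applying the rule to each of the 26 symbols of @~%@@%@~@~@@%@~%@~%@~@~@@% gives the pieces @~ % @@% @~ @~ @@% @~ % @~ % @~ @~ @@% @~ % @@% @~ % @@% @~ % @~ % @~ @~ @@%, which concatenate to the answer.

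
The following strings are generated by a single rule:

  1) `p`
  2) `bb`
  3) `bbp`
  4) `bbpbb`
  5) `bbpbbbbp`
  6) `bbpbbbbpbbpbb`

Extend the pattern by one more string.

bbpbbbbpbbpbbbbpbbbbp

Each term (from the third on) is the previous term followed by the one before it: term 3 = bb·p = bbp.
The next term joins bbpbbbbpbbpbb and bbpbbbbp.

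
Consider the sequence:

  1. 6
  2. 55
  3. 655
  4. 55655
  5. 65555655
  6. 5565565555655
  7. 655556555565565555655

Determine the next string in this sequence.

From term 3 onward, concatenate the second-to-last term with the last: 6·55 = 655, 55·655 = 55655, …
So term 8 is 5565565555655·655556555565565555655.

5565565555655655556555565565555655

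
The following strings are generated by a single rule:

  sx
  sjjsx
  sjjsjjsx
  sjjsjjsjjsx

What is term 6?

Each term is the previous one with sjj prepended.
From sjjsjjsjjsx, 2 further steps: sjjsjjsjjsx → sjjsjjsjjsjjsx → (answer).

sjjsjjsjjsjjsjjsx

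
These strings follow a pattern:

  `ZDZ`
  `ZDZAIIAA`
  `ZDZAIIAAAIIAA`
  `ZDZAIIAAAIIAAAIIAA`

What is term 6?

ZDZAIIAAAIIAAAIIAAAIIAAAIIAA

The strings grow by a fixed suffix AIIAA each time.
From ZDZAIIAAAIIAAAIIAA, 2 further steps: ZDZAIIAAAIIAAAIIAA → ZDZAIIAAAIIAAAIIAAAIIAA → (answer).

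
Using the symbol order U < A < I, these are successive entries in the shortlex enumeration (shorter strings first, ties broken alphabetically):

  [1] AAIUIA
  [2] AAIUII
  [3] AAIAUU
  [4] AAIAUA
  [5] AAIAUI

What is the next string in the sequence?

AAIAAU

Treat AAIAUI as a base-3 numeral over the given alphabet and add one, carrying through any trailing I's.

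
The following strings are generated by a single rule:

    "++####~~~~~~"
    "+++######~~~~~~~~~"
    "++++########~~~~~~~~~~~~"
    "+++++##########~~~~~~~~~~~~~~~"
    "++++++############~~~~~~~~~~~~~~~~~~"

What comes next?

+++++++##############~~~~~~~~~~~~~~~~~~~~~

The n-th term is n +'s then 2n #'s then 3n ~'s, where the shown terms are n = 2, 3, 4, 5, 6.
Setting n = 7 gives 7, 14, 21 characters in each block.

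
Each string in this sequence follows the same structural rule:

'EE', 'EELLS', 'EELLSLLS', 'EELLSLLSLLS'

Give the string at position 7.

Each term is the previous one with LLS appended.
From EELLSLLSLLS, 3 further steps: EELLSLLSLLS → EELLSLLSLLSLLS → EELLSLLSLLSLLSLLS → (answer).

EELLSLLSLLSLLSLLSLLS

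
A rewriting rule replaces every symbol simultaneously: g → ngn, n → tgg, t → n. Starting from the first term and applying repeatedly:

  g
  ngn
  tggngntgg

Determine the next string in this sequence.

Rewriting each symbol of tggngntgg: t→n, g→ngn, g→ngn, n→tgg, g→ngn, n→tgg, t→n, g→ngn, g→ngn, which concatenates to n ngn ngn tgg ngn tgg n ngn ngn.

nngnngntggngntggnngnngn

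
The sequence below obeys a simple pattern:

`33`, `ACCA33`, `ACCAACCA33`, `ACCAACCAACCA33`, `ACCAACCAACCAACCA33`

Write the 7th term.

ACCAACCAACCAACCAACCAACCA33

Each term is the previous one with ACCA prepended.
From ACCAACCAACCAACCA33, 2 further steps: ACCAACCAACCAACCA33 → ACCAACCAACCAACCAACCA33 → (answer).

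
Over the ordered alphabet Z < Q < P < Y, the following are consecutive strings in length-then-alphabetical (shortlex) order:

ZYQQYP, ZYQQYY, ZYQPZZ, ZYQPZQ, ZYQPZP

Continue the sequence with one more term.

The successor of ZYQPZP increments the rightmost position that isn't already Y and resets every position after it to Z.

ZYQPZY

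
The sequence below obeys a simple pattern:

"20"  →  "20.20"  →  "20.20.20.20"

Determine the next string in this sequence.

20.20.20.20.20.20.20.20

Each string is two copies of the previous one joined by '.'.
One more doubling of 20.20.20.20 gives the answer.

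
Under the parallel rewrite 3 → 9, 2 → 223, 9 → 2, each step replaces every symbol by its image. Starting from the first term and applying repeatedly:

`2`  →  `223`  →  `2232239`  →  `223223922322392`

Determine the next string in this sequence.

Applying the rule to each of the 15 symbols of 223223922322392 gives the pieces 223 223 9 223 223 9 2 223 223 9 223 223 9 2 223, which concatenate to the answer.

223223922322392223223922322392223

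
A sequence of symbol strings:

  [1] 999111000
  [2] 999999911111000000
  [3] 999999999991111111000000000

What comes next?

The n-th term is 4n-1 9's then 2n+1 1's then 3n 0's (n = 1, 2, …).
At n = 4 the blocks have lengths 15, 9, 12.

999999999999999111111111000000000000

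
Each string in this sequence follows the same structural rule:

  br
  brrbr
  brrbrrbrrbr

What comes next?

brrbrrbrrbrrbrrbrrbrrbr

Each string is two copies of the previous one joined by 'r'.
So the next term is two copies of brrbrrbrrbr with 'r' between the halves.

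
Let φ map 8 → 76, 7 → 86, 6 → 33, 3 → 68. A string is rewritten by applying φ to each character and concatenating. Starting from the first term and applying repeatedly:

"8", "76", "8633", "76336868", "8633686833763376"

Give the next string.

Rewriting the 16 symbols of 8633686833763376 one by one yields 76 33 68 68 33 76 33 76 68 68 86 33 68 68 86 33; concatenated:

76336868337633766868863368688633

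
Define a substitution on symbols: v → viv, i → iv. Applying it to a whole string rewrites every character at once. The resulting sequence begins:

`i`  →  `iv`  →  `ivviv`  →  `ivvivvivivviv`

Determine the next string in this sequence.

Replace each of the 13 characters of ivvivvivivviv in place — iv viv viv iv viv viv iv viv iv viv viv iv viv — and concatenate.

ivvivvivivvivvivivvivivvivvivivviv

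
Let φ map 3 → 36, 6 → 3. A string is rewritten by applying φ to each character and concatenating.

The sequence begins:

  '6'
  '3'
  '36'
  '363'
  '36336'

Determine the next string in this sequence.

36336363

Expanding 36336: 3→36, 6→3, 3→36, 3→36, 6→3. Concatenated: 36 3 36 36 3.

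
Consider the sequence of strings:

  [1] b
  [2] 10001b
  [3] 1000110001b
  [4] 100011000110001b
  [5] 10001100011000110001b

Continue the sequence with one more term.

1000110001100011000110001b

Each term is the previous one with 10001 prepended.
So the next term is 10001·10001100011000110001b.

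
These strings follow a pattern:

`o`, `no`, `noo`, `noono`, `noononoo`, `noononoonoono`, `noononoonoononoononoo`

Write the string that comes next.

This is a Fibonacci-style word recurrence s(k) = s(k−1)·s(k−2): e.g. no·o = noo.
So term 8 is noononoonoononoononoo·noononoonoono.

noononoonoononoononoonoononoonoono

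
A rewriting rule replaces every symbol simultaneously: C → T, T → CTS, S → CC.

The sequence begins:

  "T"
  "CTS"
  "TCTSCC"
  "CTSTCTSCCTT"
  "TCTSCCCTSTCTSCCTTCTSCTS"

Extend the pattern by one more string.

CTSTCTSCCTTTCTSCCCTSTCTSCCTTCTSCTSTCTSCCTCTSCC

Replace each of the 23 characters of TCTSCCCTSTCTSCCTTCTSCTS in place — CTS T CTS CC T T T CTS CC CTS T CTS CC T T CTS CTS T CTS CC T CTS CC — and concatenate.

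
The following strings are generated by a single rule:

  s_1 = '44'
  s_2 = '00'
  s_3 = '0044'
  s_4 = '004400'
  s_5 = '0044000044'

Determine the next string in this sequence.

This is a Fibonacci-style word recurrence s(k) = s(k−1)·s(k−2): e.g. 00·44 = 0044.
So term 6 is 0044000044·004400.

0044000044004400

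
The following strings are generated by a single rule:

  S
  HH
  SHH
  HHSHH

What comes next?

SHHHHSHH

From term 3 onward, concatenate the second-to-last term with the last: S·HH = SHH, HH·SHH = HHSHH, …
So term 5 is SHH·HHSHH.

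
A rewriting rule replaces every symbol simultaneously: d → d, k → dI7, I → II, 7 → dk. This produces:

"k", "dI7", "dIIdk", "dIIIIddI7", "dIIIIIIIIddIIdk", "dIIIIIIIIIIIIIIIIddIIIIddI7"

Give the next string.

Replace each of the 27 characters of dIIIIIIIIIIIIIIIIddIIIIddI7 in place — d II II II II II II II II II II II II II II II II d d II II II II d d II dk — and concatenate.

dIIIIIIIIIIIIIIIIIIIIIIIIIIIIIIIIddIIIIIIIIddIIdk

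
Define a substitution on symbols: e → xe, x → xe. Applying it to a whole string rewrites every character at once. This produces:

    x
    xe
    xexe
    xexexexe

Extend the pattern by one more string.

Apply φ to xexexexe symbol by symbol: x→xe, e→xe, x→xe, e→xe, x→xe, e→xe, x→xe, e→xe; joined: xe xe xe xe xe xe xe xe.

xexexexexexexexe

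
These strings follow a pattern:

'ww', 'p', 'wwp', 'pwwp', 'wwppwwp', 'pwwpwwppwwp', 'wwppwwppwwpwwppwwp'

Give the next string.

Each term (from the third on) is the two preceding terms concatenated in order: term 3 = ww·p = wwp.
So term 8 is pwwpwwppwwp·wwppwwppwwpwwppwwp.

pwwpwwppwwpwwppwwppwwpwwppwwp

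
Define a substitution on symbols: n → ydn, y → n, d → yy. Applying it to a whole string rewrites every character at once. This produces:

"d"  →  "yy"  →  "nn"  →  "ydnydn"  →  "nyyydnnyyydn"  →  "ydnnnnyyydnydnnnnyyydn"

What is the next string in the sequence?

Replace each of the 22 characters of ydnnnnyyydnydnnnnyyydn in place — n yy ydn ydn ydn ydn n n n yy ydn n yy ydn ydn ydn ydn n n n yy ydn — and concatenate.

nyyydnydnydnydnnnnyyydnnyyydnydnydnydnnnnyyydn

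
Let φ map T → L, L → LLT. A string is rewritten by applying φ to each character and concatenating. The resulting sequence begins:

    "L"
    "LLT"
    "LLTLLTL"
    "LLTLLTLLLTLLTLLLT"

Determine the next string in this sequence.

Rewriting the 17 symbols of LLTLLTLLLTLLTLLLT one by one yields LLT LLT L LLT LLT L LLT LLT LLT L LLT LLT L LLT LLT LLT L; concatenated:

LLTLLTLLLTLLTLLLTLLTLLTLLLTLLTLLLTLLTLLTL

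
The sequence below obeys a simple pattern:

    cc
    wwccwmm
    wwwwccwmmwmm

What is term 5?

wwwwwwwwccwmmwmmwmmwmm

Each term wraps the previous one in ww on the left and wmm on the right.
From wwwwccwmmwmm, 2 further steps: wwwwccwmmwmm → wwwwwwccwmmwmmwmm → (answer).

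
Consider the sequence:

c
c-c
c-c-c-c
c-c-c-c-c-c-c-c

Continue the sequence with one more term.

s(k+1) = s(k)·-·s(k) — each term doubles the last with '-' between the halves.
One more doubling of c-c-c-c-c-c-c-c gives the answer.

c-c-c-c-c-c-c-c-c-c-c-c-c-c-c-c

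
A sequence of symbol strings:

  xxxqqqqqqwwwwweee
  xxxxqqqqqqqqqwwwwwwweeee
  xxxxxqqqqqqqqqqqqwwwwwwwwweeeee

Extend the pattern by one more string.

xxxxxxqqqqqqqqqqqqqqqwwwwwwwwwwweeeeee

The n-th term is n+1 x's then 3n q's then 2n+1 w's then n+1 e's, where the shown terms are n = 2, 3, 4.
For the next term, n = 5, so the run lengths are 6, 15, 11, 6.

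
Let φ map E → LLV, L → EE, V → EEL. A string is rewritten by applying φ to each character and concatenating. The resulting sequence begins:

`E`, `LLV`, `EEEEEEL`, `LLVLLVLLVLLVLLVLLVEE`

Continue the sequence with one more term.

Applying the rule to each of the 20 symbols of LLVLLVLLVLLVLLVLLVEE gives the pieces EE EE EEL EE EE EEL EE EE EEL EE EE EEL EE EE EEL EE EE EEL LLV LLV, which concatenate to the answer.

EEEEEELEEEEEELEEEEEELEEEEEELEEEEEELEEEEEELLLVLLV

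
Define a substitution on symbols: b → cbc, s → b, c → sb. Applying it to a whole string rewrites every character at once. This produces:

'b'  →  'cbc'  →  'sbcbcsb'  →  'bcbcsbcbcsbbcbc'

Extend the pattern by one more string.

cbcsbcbcsbbcbcsbcbcsbbcbccbcsbcbcsb

Applying the rule to each of the 15 symbols of bcbcsbcbcsbbcbc gives the pieces cbc sb cbc sb b cbc sb cbc sb b cbc cbc sb cbc sb, which concatenate to the answer.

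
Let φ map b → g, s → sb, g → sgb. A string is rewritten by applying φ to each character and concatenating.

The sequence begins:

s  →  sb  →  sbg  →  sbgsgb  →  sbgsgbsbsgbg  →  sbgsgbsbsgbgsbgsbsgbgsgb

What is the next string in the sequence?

sbgsgbsbsgbgsbgsbsgbgsgbsbgsgbsbgsbsgbgsgbsbsgbg

Replace each of the 24 characters of sbgsgbsbsgbgsbgsbsgbgsgb in place — sb g sgb sb sgb g sb g sb sgb g sgb sb g sgb sb g sb sgb g sgb sb sgb g — and concatenate.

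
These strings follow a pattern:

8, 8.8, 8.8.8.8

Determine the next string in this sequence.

8.8.8.8.8.8.8.8

Every step duplicates the string with '.' between the halves.
One more doubling of 8.8.8.8 gives the answer.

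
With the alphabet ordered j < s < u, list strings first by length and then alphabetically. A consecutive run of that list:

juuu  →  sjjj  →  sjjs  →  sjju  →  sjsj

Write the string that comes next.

sjss

Treat sjsj as a base-3 numeral over the given alphabet and add one, carrying through any trailing u's.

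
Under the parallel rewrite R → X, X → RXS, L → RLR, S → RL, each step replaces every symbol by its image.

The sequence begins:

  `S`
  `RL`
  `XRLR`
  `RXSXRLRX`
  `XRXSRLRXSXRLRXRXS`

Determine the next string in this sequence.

RXSXRXSRLXRLRXRXSRLRXSXRLRXRXSXRXSRL

φ(XRXSRLRXSXRLRXRXS) expands symbol-by-symbol to RXS X RXS RL X RLR X RXS RL RXS X RLR X RXS X RXS RL; joining the 17 pieces gives the next term.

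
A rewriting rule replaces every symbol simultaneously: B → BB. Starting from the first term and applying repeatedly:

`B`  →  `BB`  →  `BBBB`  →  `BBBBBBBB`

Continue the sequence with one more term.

BBBBBBBBBBBBBBBB

Expanding BBBBBBBB: B→BB, B→BB, B→BB, B→BB, B→BB, B→BB, B→BB, B→BB. Concatenated: BB BB BB BB BB BB BB BB.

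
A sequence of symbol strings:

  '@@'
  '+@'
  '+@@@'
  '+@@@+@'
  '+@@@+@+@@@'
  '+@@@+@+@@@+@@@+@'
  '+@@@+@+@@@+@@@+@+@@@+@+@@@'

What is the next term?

Each term (from the third on) is the previous term followed by the one before it: term 3 = +@·@@ = +@@@.
Continuing: +@@@+@+@@@+@@@+@+@@@+@+@@@ · +@@@+@+@@@+@@@+@ gives term 8.

+@@@+@+@@@+@@@+@+@@@+@+@@@+@@@+@+@@@+@@@+@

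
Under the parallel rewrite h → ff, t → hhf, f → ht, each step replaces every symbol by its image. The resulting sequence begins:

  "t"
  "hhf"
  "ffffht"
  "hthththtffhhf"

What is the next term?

Rewriting the 13 symbols of hthththtffhhf one by one yields ff hhf ff hhf ff hhf ff hhf ht ht ff ff ht; concatenated:

ffhhfffhhfffhhfffhhfhthtffffht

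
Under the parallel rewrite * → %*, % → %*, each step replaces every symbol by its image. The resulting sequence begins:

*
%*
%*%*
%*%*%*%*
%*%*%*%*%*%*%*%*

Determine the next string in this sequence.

Rewriting the 16 symbols of %*%*%*%*%*%*%*%* one by one yields %* %* %* %* %* %* %* %* %* %* %* %* %* %* %* %*; concatenated:

%*%*%*%*%*%*%*%*%*%*%*%*%*%*%*%*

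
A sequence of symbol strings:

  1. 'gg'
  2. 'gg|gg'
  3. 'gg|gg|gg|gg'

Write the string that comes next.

gg|gg|gg|gg|gg|gg|gg|gg

Each string is two copies of the previous one joined by '|'.
So the next term is two copies of gg|gg|gg|gg with '|' between the halves.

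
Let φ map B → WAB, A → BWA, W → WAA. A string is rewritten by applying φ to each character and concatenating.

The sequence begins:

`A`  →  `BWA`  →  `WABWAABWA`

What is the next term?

WAABWAWABWAABWABWAWABWAABWA

Expanding WABWAABWA: W→WAA, A→BWA, B→WAB, W→WAA, A→BWA, A→BWA, B→WAB, W→WAA, A→BWA. Concatenated: WAA BWA WAB WAA BWA BWA WAB WAA BWA.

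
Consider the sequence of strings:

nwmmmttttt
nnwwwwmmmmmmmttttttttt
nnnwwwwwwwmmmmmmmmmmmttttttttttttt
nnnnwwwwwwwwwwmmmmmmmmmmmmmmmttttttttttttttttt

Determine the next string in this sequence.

Reading off run lengths: n runs 1, 2, 3, 4; w runs 1, 4, 7, 10; m runs 3, 7, 11, 15; t runs 5, 9, 13, 17 — each is linear in n (n = 1, 2, …).
For the next term, n = 5, so the run lengths are 5, 13, 19, 21.

nnnnnwwwwwwwwwwwwwmmmmmmmmmmmmmmmmmmmttttttttttttttttttttt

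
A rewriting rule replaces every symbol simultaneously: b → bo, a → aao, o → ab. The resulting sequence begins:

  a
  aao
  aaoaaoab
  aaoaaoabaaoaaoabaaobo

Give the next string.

aaoaaoabaaoaaoabaaoboaaoaaoabaaoaaoabaaoboaaoaaoabboab

φ(aaoaaoabaaoaaoabaaobo) expands symbol-by-symbol to aao aao ab aao aao ab aao bo aao aao ab aao aao ab aao bo aao aao ab bo ab; joining the 21 pieces gives the next term.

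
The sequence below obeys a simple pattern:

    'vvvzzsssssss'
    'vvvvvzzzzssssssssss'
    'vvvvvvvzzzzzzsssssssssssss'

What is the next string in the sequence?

Term n consists of 2n-1 v's, followed by 2n-2 z's, followed by 3n+1 s's, where the shown terms are n = 2, 3, 4.
Setting n = 5 gives 9, 8, 16 characters in each block.

vvvvvvvvvzzzzzzzzssssssssssssssss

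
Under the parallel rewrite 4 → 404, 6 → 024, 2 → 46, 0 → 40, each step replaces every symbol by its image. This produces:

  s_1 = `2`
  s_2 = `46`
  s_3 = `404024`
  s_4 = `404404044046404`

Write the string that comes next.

4044040440440404404044044040402440440404

Replace each of the 15 characters of 404404044046404 in place — 404 40 404 404 40 404 40 404 404 40 404 024 404 40 404 — and concatenate.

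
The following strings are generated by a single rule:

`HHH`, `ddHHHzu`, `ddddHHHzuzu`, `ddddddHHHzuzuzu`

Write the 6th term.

ddddddddddHHHzuzuzuzuzu

Each term wraps the previous one in dd on the left and zu on the right.
From ddddddHHHzuzuzu, 2 further steps: ddddddHHHzuzuzu → ddddddddHHHzuzuzuzu → (answer).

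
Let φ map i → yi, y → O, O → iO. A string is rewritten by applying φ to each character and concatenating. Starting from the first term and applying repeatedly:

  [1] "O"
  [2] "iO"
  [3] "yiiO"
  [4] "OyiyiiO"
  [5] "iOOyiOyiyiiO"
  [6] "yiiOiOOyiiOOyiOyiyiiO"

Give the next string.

OyiyiiOyiiOiOOyiyiiOiOOyiiOOyiOyiyiiO

φ(yiiOiOOyiiOOyiOyiyiiO) expands symbol-by-symbol to O yi yi iO yi iO iO O yi yi iO iO O yi iO O yi O yi yi iO; joining the 21 pieces gives the next term.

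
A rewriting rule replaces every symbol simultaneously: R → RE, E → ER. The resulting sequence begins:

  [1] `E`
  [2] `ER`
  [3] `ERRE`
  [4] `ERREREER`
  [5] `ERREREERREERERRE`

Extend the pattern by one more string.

φ(ERREREERREERERRE) expands symbol-by-symbol to ER RE RE ER RE ER ER RE RE ER ER RE ER RE RE ER; joining the 16 pieces gives the next term.

ERREREERREERERREREERERREERREREER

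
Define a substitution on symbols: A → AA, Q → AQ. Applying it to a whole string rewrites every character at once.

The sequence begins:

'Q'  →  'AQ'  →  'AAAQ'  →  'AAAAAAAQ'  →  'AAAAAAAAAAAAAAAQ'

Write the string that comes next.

Replace each of the 16 characters of AAAAAAAAAAAAAAAQ in place — AA AA AA AA AA AA AA AA AA AA AA AA AA AA AA AQ — and concatenate.

AAAAAAAAAAAAAAAAAAAAAAAAAAAAAAAQ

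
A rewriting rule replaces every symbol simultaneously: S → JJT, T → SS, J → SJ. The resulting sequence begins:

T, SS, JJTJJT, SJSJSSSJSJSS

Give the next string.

JJTSJJJTSJJJTJJTJJTSJJJTSJJJTJJT

Apply φ to SJSJSSSJSJSS symbol by symbol: S→JJT, J→SJ, S→JJT, J→SJ, S→JJT, S→JJT, S→JJT, J→SJ, S→JJT, J→SJ, S→JJT, S→JJT; joined: JJT SJ JJT SJ JJT JJT JJT SJ JJT SJ JJT JJT.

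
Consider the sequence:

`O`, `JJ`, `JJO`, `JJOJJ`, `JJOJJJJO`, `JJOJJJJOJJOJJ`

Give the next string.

This is a Fibonacci-style word recurrence s(k) = s(k−1)·s(k−2): e.g. JJ·O = JJO.
So term 7 is JJOJJJJOJJOJJ·JJOJJJJO.

JJOJJJJOJJOJJJJOJJJJO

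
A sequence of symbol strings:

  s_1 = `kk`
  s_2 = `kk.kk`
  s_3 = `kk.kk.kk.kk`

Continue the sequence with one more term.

Each string is two copies of the previous one joined by '.'.
Doubling kk.kk.kk.kk with '.' between the halves:

kk.kk.kk.kk.kk.kk.kk.kk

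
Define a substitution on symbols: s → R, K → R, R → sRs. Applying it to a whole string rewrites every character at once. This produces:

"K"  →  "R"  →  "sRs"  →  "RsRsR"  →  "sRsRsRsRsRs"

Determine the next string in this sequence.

Rewriting each symbol of sRsRsRsRsRs: s→R, R→sRs, s→R, R→sRs, s→R, R→sRs, s→R, R→sRs, s→R, R→sRs, s→R, which concatenates to R sRs R sRs R sRs R sRs R sRs R.

RsRsRsRsRsRsRsRsRsRsR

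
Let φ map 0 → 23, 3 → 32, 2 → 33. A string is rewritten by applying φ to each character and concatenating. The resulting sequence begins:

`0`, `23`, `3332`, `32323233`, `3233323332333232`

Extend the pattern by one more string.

φ(3233323332333232) expands symbol-by-symbol to 32 33 32 32 32 33 32 32 32 33 32 32 32 33 32 33; joining the 16 pieces gives the next term.

32333232323332323233323232333233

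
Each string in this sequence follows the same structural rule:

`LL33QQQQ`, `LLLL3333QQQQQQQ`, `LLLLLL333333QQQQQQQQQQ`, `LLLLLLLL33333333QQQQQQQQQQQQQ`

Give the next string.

The n-th term is 2n L's then 2n 3's then 3n+1 Q's (n = 1, 2, …).
Setting n = 5 gives 10, 10, 16 characters in each block.

LLLLLLLLLL3333333333QQQQQQQQQQQQQQQQ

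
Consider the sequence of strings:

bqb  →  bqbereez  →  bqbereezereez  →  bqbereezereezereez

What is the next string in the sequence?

bqbereezereezereezereez

Each term is the previous one with ereez appended.
One more step from bqbereezereezereez gives the answer.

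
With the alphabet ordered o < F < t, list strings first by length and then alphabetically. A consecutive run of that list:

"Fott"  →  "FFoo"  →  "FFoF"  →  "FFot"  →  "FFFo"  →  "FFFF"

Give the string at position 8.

FFto

Continuing the enumeration 2 steps past FFFF: FFFF → FFFt → (answer).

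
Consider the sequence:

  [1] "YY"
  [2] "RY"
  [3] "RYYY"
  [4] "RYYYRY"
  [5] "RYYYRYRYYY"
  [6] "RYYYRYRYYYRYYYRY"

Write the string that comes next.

RYYYRYRYYYRYYYRYRYYYRYRYYY

Each term (from the third on) is the previous term followed by the one before it: term 3 = RY·YY = RYYY.
So term 7 is RYYYRYRYYYRYYYRY·RYYYRYRYYY.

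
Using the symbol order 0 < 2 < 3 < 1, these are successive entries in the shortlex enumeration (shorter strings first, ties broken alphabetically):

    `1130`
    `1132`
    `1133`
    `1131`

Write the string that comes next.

1110

Find the rightmost character of 1131 below 1, bump it to the next letter, and reset everything to its right to 0.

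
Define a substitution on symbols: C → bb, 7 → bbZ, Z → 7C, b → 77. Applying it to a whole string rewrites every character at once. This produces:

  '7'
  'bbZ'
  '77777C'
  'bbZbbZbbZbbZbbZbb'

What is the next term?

Rewriting the 17 symbols of bbZbbZbbZbbZbbZbb one by one yields 77 77 7C 77 77 7C 77 77 7C 77 77 7C 77 77 7C 77 77; concatenated:

77777C77777C77777C77777C77777C7777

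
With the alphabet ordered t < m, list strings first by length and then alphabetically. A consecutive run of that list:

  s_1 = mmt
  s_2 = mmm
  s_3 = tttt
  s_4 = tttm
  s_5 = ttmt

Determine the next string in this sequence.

ttmm

The successor of ttmt increments the rightmost position that isn't already m and resets every position after it to t.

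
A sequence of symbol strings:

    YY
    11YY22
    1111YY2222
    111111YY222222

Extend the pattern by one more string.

Every step adds 11 to the front and 22 to the end of the previous string.
One more step from 111111YY222222 gives the answer.

11111111YY22222222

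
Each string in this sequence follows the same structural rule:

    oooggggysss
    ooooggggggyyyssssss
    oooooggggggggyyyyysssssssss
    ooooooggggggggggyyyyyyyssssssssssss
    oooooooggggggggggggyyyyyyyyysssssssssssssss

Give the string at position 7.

oooooooooggggggggggggggggyyyyyyyyyyyyysssssssssssssssssssss

Term n consists of n+2 o's, followed by 2n+2 g's, followed by 2n-1 y's, followed by 3n s's (n = 1, 2, …).
At n = 7 the blocks have lengths 9, 16, 13, 21.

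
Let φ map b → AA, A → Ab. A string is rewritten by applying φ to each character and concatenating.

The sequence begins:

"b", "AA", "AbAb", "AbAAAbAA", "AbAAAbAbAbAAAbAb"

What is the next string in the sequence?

Rewriting the 16 symbols of AbAAAbAbAbAAAbAb one by one yields Ab AA Ab Ab Ab AA Ab AA Ab AA Ab Ab Ab AA Ab AA; concatenated:

AbAAAbAbAbAAAbAAAbAAAbAbAbAAAbAA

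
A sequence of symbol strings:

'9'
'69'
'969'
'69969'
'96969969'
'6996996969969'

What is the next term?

969699696996996969969

From term 3 onward, concatenate the second-to-last term with the last: 9·69 = 969, 69·969 = 69969, …
The next term joins 96969969 and 6996996969969.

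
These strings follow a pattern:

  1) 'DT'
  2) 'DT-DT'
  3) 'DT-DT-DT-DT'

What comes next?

DT-DT-DT-DT-DT-DT-DT-DT

Each string is two copies of the previous one joined by '-'.
So the next term is two copies of DT-DT-DT-DT with '-' between the halves.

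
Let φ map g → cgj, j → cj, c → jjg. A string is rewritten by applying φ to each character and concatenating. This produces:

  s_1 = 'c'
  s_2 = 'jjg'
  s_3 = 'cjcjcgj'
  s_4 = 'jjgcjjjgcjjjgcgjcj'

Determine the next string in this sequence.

Applying the rule to each of the 18 symbols of jjgcjjjgcjjjgcgjcj gives the pieces cj cj cgj jjg cj cj cj cgj jjg cj cj cj cgj jjg cgj cj jjg cj, which concatenate to the answer.

cjcjcgjjjgcjcjcjcgjjjgcjcjcjcgjjjgcgjcjjjgcj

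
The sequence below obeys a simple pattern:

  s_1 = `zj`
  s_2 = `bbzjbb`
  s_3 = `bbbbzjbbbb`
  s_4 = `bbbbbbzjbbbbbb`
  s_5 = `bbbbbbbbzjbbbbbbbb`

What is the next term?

Each term wraps the previous one in bb on the left and bb on the right.
So the next term is bb·bbbbbbbbzjbbbbbbbb·bb.

bbbbbbbbbbzjbbbbbbbbbb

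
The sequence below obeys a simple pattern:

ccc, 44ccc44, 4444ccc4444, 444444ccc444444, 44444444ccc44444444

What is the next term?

Each term wraps the previous one in 44 on the left and 44 on the right.
One more step from 44444444ccc44444444 gives the answer.

4444444444ccc4444444444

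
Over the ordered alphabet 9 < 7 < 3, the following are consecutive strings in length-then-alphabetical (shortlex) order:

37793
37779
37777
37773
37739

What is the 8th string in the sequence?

Advancing 3 positions from 37739 through 37739 → 37737 → 37733 reaches term 8.

37399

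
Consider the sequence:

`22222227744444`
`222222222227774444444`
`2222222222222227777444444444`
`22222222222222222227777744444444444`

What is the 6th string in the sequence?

Each string has the form 2^{4n-1} 7^{n} 4^{2n+1}, where the shown terms are n = 2, 3, 4, 5.
At n = 7 the blocks have lengths 27, 7, 15.

2222222222222222222222222227777777444444444444444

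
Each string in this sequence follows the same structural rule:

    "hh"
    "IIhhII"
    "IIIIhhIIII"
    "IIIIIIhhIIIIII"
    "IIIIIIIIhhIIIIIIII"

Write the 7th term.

s(k+1) = II·s(k)·II, so each term gains II as a prefix and II as a suffix.
From IIIIIIIIhhIIIIIIII, 2 further steps: IIIIIIIIhhIIIIIIII → IIIIIIIIIIhhIIIIIIIIII → (answer).

IIIIIIIIIIIIhhIIIIIIIIIIII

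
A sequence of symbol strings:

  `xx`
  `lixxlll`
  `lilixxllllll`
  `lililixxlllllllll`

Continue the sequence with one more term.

Each term wraps the previous one in li on the left and lll on the right.
Applying this once more to lililixxlllllllll:

lilililixxllllllllllll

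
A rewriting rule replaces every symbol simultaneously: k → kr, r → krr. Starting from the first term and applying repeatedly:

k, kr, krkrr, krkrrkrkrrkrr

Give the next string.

Rewriting the 13 symbols of krkrrkrkrrkrr one by one yields kr krr kr krr krr kr krr kr krr krr kr krr krr; concatenated:

krkrrkrkrrkrrkrkrrkrkrrkrrkrkrrkrr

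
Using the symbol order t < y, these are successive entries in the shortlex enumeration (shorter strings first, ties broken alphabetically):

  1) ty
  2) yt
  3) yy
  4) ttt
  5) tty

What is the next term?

tyt

Treat tty as a base-2 numeral over the given alphabet and add one, carrying through any trailing y's.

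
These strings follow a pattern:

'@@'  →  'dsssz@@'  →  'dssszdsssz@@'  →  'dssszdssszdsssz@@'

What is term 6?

dssszdssszdssszdssszdsssz@@

The strings grow by a fixed prefix dsssz each time.
From dssszdssszdsssz@@, 2 further steps: dssszdssszdsssz@@ → dssszdssszdssszdsssz@@ → (answer).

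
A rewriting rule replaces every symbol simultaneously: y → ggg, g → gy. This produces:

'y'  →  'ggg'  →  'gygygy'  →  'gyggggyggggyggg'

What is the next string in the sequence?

gyggggygygygyggggygygygyggggygygy

Replace each of the 15 characters of gyggggyggggyggg in place — gy ggg gy gy gy gy ggg gy gy gy gy ggg gy gy gy — and concatenate.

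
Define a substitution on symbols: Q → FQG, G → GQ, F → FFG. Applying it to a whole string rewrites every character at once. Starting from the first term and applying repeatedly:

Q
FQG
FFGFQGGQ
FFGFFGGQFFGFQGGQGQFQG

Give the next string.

φ(FFGFFGGQFFGFQGGQGQFQG) expands symbol-by-symbol to FFG FFG GQ FFG FFG GQ GQ FQG FFG FFG GQ FFG FQG GQ GQ FQG GQ FQG FFG FQG GQ; joining the 21 pieces gives the next term.

FFGFFGGQFFGFFGGQGQFQGFFGFFGGQFFGFQGGQGQFQGGQFQGFFGFQGGQ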